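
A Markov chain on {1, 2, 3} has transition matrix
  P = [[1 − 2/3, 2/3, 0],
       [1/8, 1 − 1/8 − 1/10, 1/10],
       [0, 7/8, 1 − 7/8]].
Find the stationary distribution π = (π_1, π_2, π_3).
π = (35/243, 560/729, 64/729)

This is a birth-death chain on three states, which satisfies detailed balance: π_1 · P_{12} = π_2 · P_{21} and π_2 · P_{23} = π_3 · P_{32}.
From π_1 · 2/3 = π_2 · 1/8: π_2/π_1 = (2/3)/(1/8) = 16/3.
From π_2 · 1/10 = π_3 · 7/8: π_3/π_2 = (1/10)/(7/8) = 4/35.
Take π_1 proportional to 1; then unnormalized π = (1, 16/3, 64/105). Normalize by dividing by the sum 243/35:
  π = (35/243, 560/729, 64/729).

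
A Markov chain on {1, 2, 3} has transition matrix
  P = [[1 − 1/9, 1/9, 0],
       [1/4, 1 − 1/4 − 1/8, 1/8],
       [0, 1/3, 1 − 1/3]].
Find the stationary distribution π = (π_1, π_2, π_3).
π = (18/29, 8/29, 3/29)

This is a birth-death chain on three states, which satisfies detailed balance: π_1 · P_{12} = π_2 · P_{21} and π_2 · P_{23} = π_3 · P_{32}.
From π_1 · 1/9 = π_2 · 1/4: π_2/π_1 = (1/9)/(1/4) = 4/9.
From π_2 · 1/8 = π_3 · 1/3: π_3/π_2 = (1/8)/(1/3) = 3/8.
Take π_1 proportional to 1; then unnormalized π = (1, 4/9, 1/6). Normalize by dividing by the sum 29/18:
  π = (18/29, 8/29, 3/29).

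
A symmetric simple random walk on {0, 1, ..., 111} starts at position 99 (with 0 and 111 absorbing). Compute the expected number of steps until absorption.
E[τ | X_0 = 99] = 1188

Let v_k = E[τ | X_0 = k]. Boundary: v_0 = v_111 = 0. Recurrence: v_k = 1 + (v_{k-1} + v_{k+1})/2 for 1 ≤ k ≤ 110. The particular solution to v_k − (v_{k-1} + v_{k+1})/2 = 1 is v_k = −k^2. Adding homogeneous solution A + B k and matching boundaries gives v_k = k (111 − k). Substituting k = 99: v_99 = 99 · 12 = 1188.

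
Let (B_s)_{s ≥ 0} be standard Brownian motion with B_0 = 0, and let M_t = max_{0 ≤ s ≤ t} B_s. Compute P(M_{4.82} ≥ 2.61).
P(M_{4.82} ≥ 2.61) = 2·P(B_{4.82} ≥ 2.61) = 2(1 − Φ(2.61/√4.82)) ≈ 0.2345

By the reflection principle for Brownian motion, P(M_t ≥ a) = 2 · P(B_t ≥ a) for a ≥ 0. Since B_t ~ N(0, t), P(B_t ≥ 2.61) = 1 − Φ(2.61/√t) = 1 − Φ(2.61/√4.82) = 1 − Φ(1.1888). So
  P(M_{4.82} ≥ 2.61) = 2(1 − Φ(1.1888)) ≈ 0.2345.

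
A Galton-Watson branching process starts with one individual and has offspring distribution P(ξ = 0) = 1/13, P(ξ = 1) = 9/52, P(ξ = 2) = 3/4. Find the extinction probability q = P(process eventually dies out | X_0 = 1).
q = 4/39

The pgf is f(s) = 1/13 + 9/52·s + 3/4·s². The extinction probability q is the smallest fixed point of f in [0, 1]. Setting s = f(s):
  3/4·s² + (9/52 − 1)·s + 1/13 = 0
  3/4·s² − (1/13 + 3/4)·s + 1/13 = 0
which factors as (s − 1)·(3/4·s − 1/13) = 0, giving roots s = 1 and s = (1/13)/(3/4) = 4/39.
Mean offspring μ = 9/52 + 2·3/4 = 87/52 > 1 (supercritical), so q < 1. The extinction probability is the smaller root: q = (1/13)/(3/4) = 4/39.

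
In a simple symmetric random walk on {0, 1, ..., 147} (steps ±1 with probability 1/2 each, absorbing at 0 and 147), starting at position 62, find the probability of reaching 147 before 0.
P(hit 147 before 0) = 62/147

Let u_k = P(hit 147 before 0 | start at k). Then u_0 = 0, u_147 = 1, and u_k = u_{k-1}/2 + u_{k+1}/2 for 1 ≤ k ≤ 146. This harmonic recurrence is solved by u_k = k/147, giving u_62 = 62/147.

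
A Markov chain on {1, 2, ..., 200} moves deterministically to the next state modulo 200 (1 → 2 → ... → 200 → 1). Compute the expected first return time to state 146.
E[T_146 | X_0 = 146] = 200

The chain cycles deterministically, so starting at state 146 it returns in exactly 200 steps. Equivalently, the stationary distribution is uniform π_j = 1/200 for every state j, so by Kac's formula E[T_146] = 1/π_146 = 200.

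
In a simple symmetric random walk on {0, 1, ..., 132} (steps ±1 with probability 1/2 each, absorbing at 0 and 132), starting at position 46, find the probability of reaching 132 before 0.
P(hit 132 before 0) = 46/132 = 23/66

Let u_k = P(hit 132 before 0 | start at k). Then u_0 = 0, u_132 = 1, and u_k = u_{k-1}/2 + u_{k+1}/2 for 1 ≤ k ≤ 131. This harmonic recurrence is solved by u_k = k/132, giving u_46 = 46/132 = 23/66.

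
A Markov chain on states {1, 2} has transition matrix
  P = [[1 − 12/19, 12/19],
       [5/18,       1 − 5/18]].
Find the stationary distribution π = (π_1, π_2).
π_1 = 95/311, π_2 = 216/311

Solve πP = π with π_1 + π_2 = 1. From πP = π: π_1 · (1 − 12/19) + π_2 · 5/18 = π_1 ⇒ π_2 · 5/18 = π_1 · 12/19 ⇒ π_2/π_1 = (12/19)/(5/18) = 216/95. Together with π_1 + π_2 = 1:
  π_1 = (5/18)/(12/19 + 5/18) = (5/18)/(311/342) = 95/311,
  π_2 = (12/19)/(12/19 + 5/18) = (12/19)/(311/342) = 216/311.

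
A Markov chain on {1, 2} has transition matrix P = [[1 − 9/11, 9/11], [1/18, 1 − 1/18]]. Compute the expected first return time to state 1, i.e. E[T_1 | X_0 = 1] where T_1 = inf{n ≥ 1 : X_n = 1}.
E[T_1 | X_0 = 1] = 1/π_1 = 173/11

For an irreducible recurrent Markov chain with stationary distribution π, E[T_i | X_0 = i] = 1/π_i (Kac's formula). Here π_1 = (1/18)/(9/11 + 1/18) = (1/18)/(173/198) = 11/173, so E[T_1 | X_0 = 1] = 1/π_1 = (9/11 + 1/18)/(1/18) = (173/198)/(1/18) = 173/11.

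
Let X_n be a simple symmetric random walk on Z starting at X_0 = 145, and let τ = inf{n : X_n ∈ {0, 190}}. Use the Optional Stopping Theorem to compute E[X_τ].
E[X_τ] = 145

X_n is a martingale and τ is a bounded-mean stopping time (indeed τ is finite a.s. with bounded expectation since the walk is in a bounded region). By the OST, E[X_τ] = E[X_0] = 145. Equivalently: E[X_τ] = 190 · P(hit 190 first) + 0 · P(hit 0 first) = 190 · (145/190) = 145.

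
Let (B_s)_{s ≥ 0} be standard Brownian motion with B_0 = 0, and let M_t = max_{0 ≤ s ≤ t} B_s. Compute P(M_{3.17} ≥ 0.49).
P(M_{3.17} ≥ 0.49) = 2·P(B_{3.17} ≥ 0.49) = 2(1 − Φ(0.49/√3.17)) ≈ 0.7832

By the reflection principle for Brownian motion, P(M_t ≥ a) = 2 · P(B_t ≥ a) for a ≥ 0. Since B_t ~ N(0, t), P(B_t ≥ 0.49) = 1 − Φ(0.49/√t) = 1 − Φ(0.49/√3.17) = 1 − Φ(0.2752). So
  P(M_{3.17} ≥ 0.49) = 2(1 − Φ(0.2752)) ≈ 0.7832.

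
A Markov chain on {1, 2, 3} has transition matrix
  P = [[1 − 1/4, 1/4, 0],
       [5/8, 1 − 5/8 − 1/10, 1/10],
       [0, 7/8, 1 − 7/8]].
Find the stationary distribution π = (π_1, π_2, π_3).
π = (175/253, 70/253, 8/253)

This is a birth-death chain on three states, which satisfies detailed balance: π_1 · P_{12} = π_2 · P_{21} and π_2 · P_{23} = π_3 · P_{32}.
From π_1 · 1/4 = π_2 · 5/8: π_2/π_1 = (1/4)/(5/8) = 2/5.
From π_2 · 1/10 = π_3 · 7/8: π_3/π_2 = (1/10)/(7/8) = 4/35.
Take π_1 proportional to 1; then unnormalized π = (1, 2/5, 8/175). Normalize by dividing by the sum 253/175:
  π = (175/253, 70/253, 8/253).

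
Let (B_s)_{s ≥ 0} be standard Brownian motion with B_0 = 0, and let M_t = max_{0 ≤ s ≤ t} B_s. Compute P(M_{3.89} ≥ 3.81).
P(M_{3.89} ≥ 3.81) = 2·P(B_{3.89} ≥ 3.81) = 2(1 − Φ(3.81/√3.89)) ≈ 0.0534

By the reflection principle for Brownian motion, P(M_t ≥ a) = 2 · P(B_t ≥ a) for a ≥ 0. Since B_t ~ N(0, t), P(B_t ≥ 3.81) = 1 − Φ(3.81/√t) = 1 − Φ(3.81/√3.89) = 1 − Φ(1.9317). So
  P(M_{3.89} ≥ 3.81) = 2(1 − Φ(1.9317)) ≈ 0.0534.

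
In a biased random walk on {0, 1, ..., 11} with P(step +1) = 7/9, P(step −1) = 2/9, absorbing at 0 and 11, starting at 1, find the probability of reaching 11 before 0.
P(hit 11 before 0) = (1 − (2/7)^1) / (1 − (2/7)^11) = 282475249/395464939

Let u_k denote P(reach 11 before 0 | start at k). Boundary: u_0 = 0, u_11 = 1. Recurrence: u_k = 7/9·u_{k+1} + 2/9·u_{k-1} for 1 ≤ k ≤ 10. Try u_k = A + B·r^k with r = q/p = (2/9)/(7/9) = 2/7. Substitution satisfies the recurrence; boundary conditions give:
  u_k = (1 − r^k) / (1 − r^N) = (1 − (2/7)^1) / (1 − (2/7)^11) = 282475249/395464939.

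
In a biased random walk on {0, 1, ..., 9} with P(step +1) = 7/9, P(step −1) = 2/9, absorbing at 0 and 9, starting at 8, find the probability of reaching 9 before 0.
P(hit 9 before 0) = (1 − (2/7)^8) / (1 − (2/7)^9) = 8070363/8070619

Let u_k denote P(reach 9 before 0 | start at k). Boundary: u_0 = 0, u_9 = 1. Recurrence: u_k = 7/9·u_{k+1} + 2/9·u_{k-1} for 1 ≤ k ≤ 8. Try u_k = A + B·r^k with r = q/p = (2/9)/(7/9) = 2/7. Substitution satisfies the recurrence; boundary conditions give:
  u_k = (1 − r^k) / (1 − r^N) = (1 − (2/7)^8) / (1 − (2/7)^9) = 8070363/8070619.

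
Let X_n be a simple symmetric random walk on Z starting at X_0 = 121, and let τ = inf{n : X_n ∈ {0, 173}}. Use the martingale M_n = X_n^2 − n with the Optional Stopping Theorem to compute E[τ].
E[τ] = 6292

M_n = X_n^2 − n is a martingale (since E[X_{n+1}^2 | F_n] = X_n^2 + 1). By OST (τ has finite mean in a bounded region), E[M_τ] = E[M_0] = X_0^2 − 0 = 121^2 = 14641. Also E[M_τ] = E[X_τ^2] − E[τ]. The walk exits at 0 or 173, with P(hit 173 first) = 121/173, so E[X_τ^2] = 173^2 · 121/173 + 0 = 20933. Thus E[τ] = E[X_τ^2] − E[M_τ] = 20933 − 14641 = 6292 = 121(173 − 121) = 6292.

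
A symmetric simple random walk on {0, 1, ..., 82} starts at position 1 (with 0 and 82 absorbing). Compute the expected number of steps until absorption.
E[τ | X_0 = 1] = 81

Let v_k = E[τ | X_0 = k]. Boundary: v_0 = v_82 = 0. Recurrence: v_k = 1 + (v_{k-1} + v_{k+1})/2 for 1 ≤ k ≤ 81. The particular solution to v_k − (v_{k-1} + v_{k+1})/2 = 1 is v_k = −k^2. Adding homogeneous solution A + B k and matching boundaries gives v_k = k (82 − k). Substituting k = 1: v_1 = 1 · 81 = 81.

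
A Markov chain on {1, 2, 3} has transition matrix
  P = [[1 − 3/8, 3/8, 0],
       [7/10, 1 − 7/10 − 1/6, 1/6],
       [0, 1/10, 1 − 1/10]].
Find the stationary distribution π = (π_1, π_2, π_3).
π = (7/17, 15/68, 25/68)

This is a birth-death chain on three states, which satisfies detailed balance: π_1 · P_{12} = π_2 · P_{21} and π_2 · P_{23} = π_3 · P_{32}.
From π_1 · 3/8 = π_2 · 7/10: π_2/π_1 = (3/8)/(7/10) = 15/28.
From π_2 · 1/6 = π_3 · 1/10: π_3/π_2 = (1/6)/(1/10) = 5/3.
Take π_1 proportional to 1; then unnormalized π = (1, 15/28, 25/28). Normalize by dividing by the sum 17/7:
  π = (7/17, 15/68, 25/68).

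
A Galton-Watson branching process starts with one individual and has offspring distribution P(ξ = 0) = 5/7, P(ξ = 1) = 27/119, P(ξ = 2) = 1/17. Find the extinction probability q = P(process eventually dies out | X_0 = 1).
q = 1

Mean offspring μ = 0·5/7 + 1·27/119 + 2·1/17 = 41/119 ≤ 1. For μ ≤ 1 with offspring not concentrated at 1, the Galton-Watson process goes extinct almost surely, so q = 1.
(Algebraic check: The pgf is f(s) = 5/7 + 27/119·s + 1/17·s². The extinction probability q is the smallest fixed point of f in [0, 1]. Setting s = f(s):
  1/17·s² + (27/119 − 1)·s + 5/7 = 0
  1/17·s² − (5/7 + 1/17)·s + 5/7 = 0
which factors as (s − 1)·(1/17·s − 5/7) = 0, giving roots s = 1 and s = (5/7)/(1/17) = 85/7. Since 85/7 ≥ 1, the smallest root in [0, 1] is s = 1.)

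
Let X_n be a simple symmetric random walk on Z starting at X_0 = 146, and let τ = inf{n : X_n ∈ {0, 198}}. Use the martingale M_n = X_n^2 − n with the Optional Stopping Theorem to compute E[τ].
E[τ] = 7592

M_n = X_n^2 − n is a martingale (since E[X_{n+1}^2 | F_n] = X_n^2 + 1). By OST (τ has finite mean in a bounded region), E[M_τ] = E[M_0] = X_0^2 − 0 = 146^2 = 21316. Also E[M_τ] = E[X_τ^2] − E[τ]. The walk exits at 0 or 198, with P(hit 198 first) = 146/198, so E[X_τ^2] = 198^2 · 146/198 + 0 = 28908. Thus E[τ] = E[X_τ^2] − E[M_τ] = 28908 − 21316 = 7592 = 146(198 − 146) = 7592.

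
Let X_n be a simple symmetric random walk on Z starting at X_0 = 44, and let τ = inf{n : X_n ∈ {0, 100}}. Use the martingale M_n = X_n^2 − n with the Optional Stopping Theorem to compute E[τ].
E[τ] = 2464

M_n = X_n^2 − n is a martingale (since E[X_{n+1}^2 | F_n] = X_n^2 + 1). By OST (τ has finite mean in a bounded region), E[M_τ] = E[M_0] = X_0^2 − 0 = 44^2 = 1936. Also E[M_τ] = E[X_τ^2] − E[τ]. The walk exits at 0 or 100, with P(hit 100 first) = 44/100, so E[X_τ^2] = 100^2 · 44/100 + 0 = 4400. Thus E[τ] = E[X_τ^2] − E[M_τ] = 4400 − 1936 = 2464 = 44(100 − 44) = 2464.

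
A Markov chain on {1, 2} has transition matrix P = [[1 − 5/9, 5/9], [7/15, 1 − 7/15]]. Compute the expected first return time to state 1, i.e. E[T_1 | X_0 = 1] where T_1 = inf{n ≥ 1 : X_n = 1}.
E[T_1 | X_0 = 1] = 1/π_1 = 46/21

For an irreducible recurrent Markov chain with stationary distribution π, E[T_i | X_0 = i] = 1/π_i (Kac's formula). Here π_1 = (7/15)/(5/9 + 7/15) = (7/15)/(46/45) = 21/46, so E[T_1 | X_0 = 1] = 1/π_1 = (5/9 + 7/15)/(7/15) = (46/45)/(7/15) = 46/21.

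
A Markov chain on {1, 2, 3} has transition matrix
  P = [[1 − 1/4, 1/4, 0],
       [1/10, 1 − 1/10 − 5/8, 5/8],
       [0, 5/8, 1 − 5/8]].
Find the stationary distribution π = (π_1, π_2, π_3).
π = (1/6, 5/12, 5/12)

This is a birth-death chain on three states, which satisfies detailed balance: π_1 · P_{12} = π_2 · P_{21} and π_2 · P_{23} = π_3 · P_{32}.
From π_1 · 1/4 = π_2 · 1/10: π_2/π_1 = (1/4)/(1/10) = 5/2.
From π_2 · 5/8 = π_3 · 5/8: π_3/π_2 = (5/8)/(5/8) = 1.
Take π_1 proportional to 1; then unnormalized π = (1, 5/2, 5/2). Normalize by dividing by the sum 6:
  π = (1/6, 5/12, 5/12).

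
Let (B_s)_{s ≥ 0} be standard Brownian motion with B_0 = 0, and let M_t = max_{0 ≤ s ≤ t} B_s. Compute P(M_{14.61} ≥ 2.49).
P(M_{14.61} ≥ 2.49) = 2·P(B_{14.61} ≥ 2.49) = 2(1 − Φ(2.49/√14.61)) ≈ 0.5148

By the reflection principle for Brownian motion, P(M_t ≥ a) = 2 · P(B_t ≥ a) for a ≥ 0. Since B_t ~ N(0, t), P(B_t ≥ 2.49) = 1 − Φ(2.49/√t) = 1 − Φ(2.49/√14.61) = 1 − Φ(0.6514). So
  P(M_{14.61} ≥ 2.49) = 2(1 − Φ(0.6514)) ≈ 0.5148.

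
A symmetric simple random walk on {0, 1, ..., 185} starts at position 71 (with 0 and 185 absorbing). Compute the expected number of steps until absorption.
E[τ | X_0 = 71] = 8094

Let v_k = E[τ | X_0 = k]. Boundary: v_0 = v_185 = 0. Recurrence: v_k = 1 + (v_{k-1} + v_{k+1})/2 for 1 ≤ k ≤ 184. The particular solution to v_k − (v_{k-1} + v_{k+1})/2 = 1 is v_k = −k^2. Adding homogeneous solution A + B k and matching boundaries gives v_k = k (185 − k). Substituting k = 71: v_71 = 71 · 114 = 8094.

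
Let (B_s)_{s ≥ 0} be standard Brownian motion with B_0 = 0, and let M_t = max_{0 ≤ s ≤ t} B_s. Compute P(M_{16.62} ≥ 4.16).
P(M_{16.62} ≥ 4.16) = 2·P(B_{16.62} ≥ 4.16) = 2(1 − Φ(4.16/√16.62)) ≈ 0.3075

By the reflection principle for Brownian motion, P(M_t ≥ a) = 2 · P(B_t ≥ a) for a ≥ 0. Since B_t ~ N(0, t), P(B_t ≥ 4.16) = 1 − Φ(4.16/√t) = 1 − Φ(4.16/√16.62) = 1 − Φ(1.0204). So
  P(M_{16.62} ≥ 4.16) = 2(1 − Φ(1.0204)) ≈ 0.3075.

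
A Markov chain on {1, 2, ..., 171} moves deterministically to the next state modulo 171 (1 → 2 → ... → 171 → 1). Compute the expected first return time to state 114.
E[T_114 | X_0 = 114] = 171

The chain cycles deterministically, so starting at state 114 it returns in exactly 171 steps. Equivalently, the stationary distribution is uniform π_j = 1/171 for every state j, so by Kac's formula E[T_114] = 1/π_114 = 171.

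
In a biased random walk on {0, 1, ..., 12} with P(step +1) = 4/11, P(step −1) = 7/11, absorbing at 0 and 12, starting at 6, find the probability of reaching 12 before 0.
P(hit 12 before 0) = (1 − (7/4)^6) / (1 − (7/4)^12) = 4096/121745

Let u_k denote P(reach 12 before 0 | start at k). Boundary: u_0 = 0, u_12 = 1. Recurrence: u_k = 4/11·u_{k+1} + 7/11·u_{k-1} for 1 ≤ k ≤ 11. Try u_k = A + B·r^k with r = q/p = (7/11)/(4/11) = 7/4. Substitution satisfies the recurrence; boundary conditions give:
  u_k = (1 − r^k) / (1 − r^N) = (1 − (7/4)^6) / (1 − (7/4)^12) = 4096/121745.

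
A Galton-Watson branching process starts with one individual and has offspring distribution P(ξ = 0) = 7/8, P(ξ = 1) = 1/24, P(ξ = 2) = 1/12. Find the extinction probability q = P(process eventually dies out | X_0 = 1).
q = 1

Mean offspring μ = 0·7/8 + 1·1/24 + 2·1/12 = 5/24 ≤ 1. For μ ≤ 1 with offspring not concentrated at 1, the Galton-Watson process goes extinct almost surely, so q = 1.
(Algebraic check: The pgf is f(s) = 7/8 + 1/24·s + 1/12·s². The extinction probability q is the smallest fixed point of f in [0, 1]. Setting s = f(s):
  1/12·s² + (1/24 − 1)·s + 7/8 = 0
  1/12·s² − (7/8 + 1/12)·s + 7/8 = 0
which factors as (s − 1)·(1/12·s − 7/8) = 0, giving roots s = 1 and s = (7/8)/(1/12) = 21/2. Since 21/2 ≥ 1, the smallest root in [0, 1] is s = 1.)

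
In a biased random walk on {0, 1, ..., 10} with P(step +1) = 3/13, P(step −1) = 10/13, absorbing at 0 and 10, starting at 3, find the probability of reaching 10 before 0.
P(hit 10 before 0) = (1 − (10/3)^3) / (1 − (10/3)^10) = 303993/1428562993

Let u_k denote P(reach 10 before 0 | start at k). Boundary: u_0 = 0, u_10 = 1. Recurrence: u_k = 3/13·u_{k+1} + 10/13·u_{k-1} for 1 ≤ k ≤ 9. Try u_k = A + B·r^k with r = q/p = (10/13)/(3/13) = 10/3. Substitution satisfies the recurrence; boundary conditions give:
  u_k = (1 − r^k) / (1 − r^N) = (1 − (10/3)^3) / (1 − (10/3)^10) = 303993/1428562993.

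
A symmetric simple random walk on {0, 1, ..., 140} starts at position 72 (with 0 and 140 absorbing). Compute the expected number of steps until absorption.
E[τ | X_0 = 72] = 4896

Let v_k = E[τ | X_0 = k]. Boundary: v_0 = v_140 = 0. Recurrence: v_k = 1 + (v_{k-1} + v_{k+1})/2 for 1 ≤ k ≤ 139. The particular solution to v_k − (v_{k-1} + v_{k+1})/2 = 1 is v_k = −k^2. Adding homogeneous solution A + B k and matching boundaries gives v_k = k (140 − k). Substituting k = 72: v_72 = 72 · 68 = 4896.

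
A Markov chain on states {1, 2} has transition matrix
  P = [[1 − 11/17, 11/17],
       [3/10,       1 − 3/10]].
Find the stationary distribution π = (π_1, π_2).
π_1 = 51/161, π_2 = 110/161

Solve πP = π with π_1 + π_2 = 1. From πP = π: π_1 · (1 − 11/17) + π_2 · 3/10 = π_1 ⇒ π_2 · 3/10 = π_1 · 11/17 ⇒ π_2/π_1 = (11/17)/(3/10) = 110/51. Together with π_1 + π_2 = 1:
  π_1 = (3/10)/(11/17 + 3/10) = (3/10)/(161/170) = 51/161,
  π_2 = (11/17)/(11/17 + 3/10) = (11/17)/(161/170) = 110/161.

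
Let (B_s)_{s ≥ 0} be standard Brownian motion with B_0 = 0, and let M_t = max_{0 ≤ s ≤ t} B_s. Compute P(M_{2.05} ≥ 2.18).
P(M_{2.05} ≥ 2.18) = 2·P(B_{2.05} ≥ 2.18) = 2(1 − Φ(2.18/√2.05)) ≈ 0.1279

By the reflection principle for Brownian motion, P(M_t ≥ a) = 2 · P(B_t ≥ a) for a ≥ 0. Since B_t ~ N(0, t), P(B_t ≥ 2.18) = 1 − Φ(2.18/√t) = 1 − Φ(2.18/√2.05) = 1 − Φ(1.5226). So
  P(M_{2.05} ≥ 2.18) = 2(1 − Φ(1.5226)) ≈ 0.1279.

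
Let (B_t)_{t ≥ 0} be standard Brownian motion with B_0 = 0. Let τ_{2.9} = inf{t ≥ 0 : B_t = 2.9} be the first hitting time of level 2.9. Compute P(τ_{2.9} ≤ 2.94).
P(τ_{2.9} ≤ 2.94) = 2(1 − Φ(2.9/√2.94)) = 2(1 − Φ(1.6913)) ≈ 0.0908

By the reflection principle for standard BM, P(τ_b ≤ t) = 2 · P(B_t ≥ b). Since B_t ~ N(0, t), P(B_t ≥ 2.9) = 1 − Φ(2.9/√t) = 1 − Φ(2.9/√2.94) = 1 − Φ(1.6913) ≈ 0.04539. Doubling: P(τ_{2.9} ≤ 2.94) ≈ 2 · 0.04539 = 0.09078 ≈ 0.0908.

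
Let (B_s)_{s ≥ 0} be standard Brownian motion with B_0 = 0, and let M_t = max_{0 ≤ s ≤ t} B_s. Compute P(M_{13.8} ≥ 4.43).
P(M_{13.8} ≥ 4.43) = 2·P(B_{13.8} ≥ 4.43) = 2(1 − Φ(4.43/√13.8)) ≈ 0.2331

By the reflection principle for Brownian motion, P(M_t ≥ a) = 2 · P(B_t ≥ a) for a ≥ 0. Since B_t ~ N(0, t), P(B_t ≥ 4.43) = 1 − Φ(4.43/√t) = 1 − Φ(4.43/√13.8) = 1 − Φ(1.1925). So
  P(M_{13.8} ≥ 4.43) = 2(1 − Φ(1.1925)) ≈ 0.2331.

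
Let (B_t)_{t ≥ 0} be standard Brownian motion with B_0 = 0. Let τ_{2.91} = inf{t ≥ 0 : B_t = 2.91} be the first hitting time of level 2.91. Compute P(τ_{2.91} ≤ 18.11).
P(τ_{2.91} ≤ 18.11) = 2(1 − Φ(2.91/√18.11)) = 2(1 − Φ(0.6838)) ≈ 0.4941

By the reflection principle for standard BM, P(τ_b ≤ t) = 2 · P(B_t ≥ b). Since B_t ~ N(0, t), P(B_t ≥ 2.91) = 1 − Φ(2.91/√t) = 1 − Φ(2.91/√18.11) = 1 − Φ(0.6838) ≈ 0.24705. Doubling: P(τ_{2.91} ≤ 18.11) ≈ 2 · 0.24705 = 0.49410 ≈ 0.4941.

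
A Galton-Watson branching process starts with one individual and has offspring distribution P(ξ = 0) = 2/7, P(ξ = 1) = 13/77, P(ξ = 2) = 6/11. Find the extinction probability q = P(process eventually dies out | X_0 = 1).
q = 11/21

The pgf is f(s) = 2/7 + 13/77·s + 6/11·s². The extinction probability q is the smallest fixed point of f in [0, 1]. Setting s = f(s):
  6/11·s² + (13/77 − 1)·s + 2/7 = 0
  6/11·s² − (2/7 + 6/11)·s + 2/7 = 0
which factors as (s − 1)·(6/11·s − 2/7) = 0, giving roots s = 1 and s = (2/7)/(6/11) = 11/21.
Mean offspring μ = 13/77 + 2·6/11 = 97/77 > 1 (supercritical), so q < 1. The extinction probability is the smaller root: q = (2/7)/(6/11) = 11/21.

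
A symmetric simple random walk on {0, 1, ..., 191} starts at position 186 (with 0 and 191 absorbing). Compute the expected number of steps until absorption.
E[τ | X_0 = 186] = 930

Let v_k = E[τ | X_0 = k]. Boundary: v_0 = v_191 = 0. Recurrence: v_k = 1 + (v_{k-1} + v_{k+1})/2 for 1 ≤ k ≤ 190. The particular solution to v_k − (v_{k-1} + v_{k+1})/2 = 1 is v_k = −k^2. Adding homogeneous solution A + B k and matching boundaries gives v_k = k (191 − k). Substituting k = 186: v_186 = 186 · 5 = 930.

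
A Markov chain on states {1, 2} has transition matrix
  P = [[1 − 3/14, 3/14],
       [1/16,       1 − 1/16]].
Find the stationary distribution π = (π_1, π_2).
π_1 = 7/31, π_2 = 24/31

Solve πP = π with π_1 + π_2 = 1. From πP = π: π_1 · (1 − 3/14) + π_2 · 1/16 = π_1 ⇒ π_2 · 1/16 = π_1 · 3/14 ⇒ π_2/π_1 = (3/14)/(1/16) = 24/7. Together with π_1 + π_2 = 1:
  π_1 = (1/16)/(3/14 + 1/16) = (1/16)/(31/112) = 7/31,
  π_2 = (3/14)/(3/14 + 1/16) = (3/14)/(31/112) = 24/31.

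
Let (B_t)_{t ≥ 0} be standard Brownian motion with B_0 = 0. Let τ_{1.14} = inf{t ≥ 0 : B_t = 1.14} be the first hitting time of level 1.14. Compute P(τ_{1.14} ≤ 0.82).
P(τ_{1.14} ≤ 0.82) = 2(1 − Φ(1.14/√0.82)) = 2(1 − Φ(1.2589)) ≈ 0.2081

By the reflection principle for standard BM, P(τ_b ≤ t) = 2 · P(B_t ≥ b). Since B_t ~ N(0, t), P(B_t ≥ 1.14) = 1 − Φ(1.14/√t) = 1 − Φ(1.14/√0.82) = 1 − Φ(1.2589) ≈ 0.10403. Doubling: P(τ_{1.14} ≤ 0.82) ≈ 2 · 0.10403 = 0.20806 ≈ 0.2081.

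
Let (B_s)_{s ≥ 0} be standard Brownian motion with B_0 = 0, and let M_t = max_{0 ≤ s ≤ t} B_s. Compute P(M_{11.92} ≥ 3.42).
P(M_{11.92} ≥ 3.42) = 2·P(B_{11.92} ≥ 3.42) = 2(1 − Φ(3.42/√11.92)) ≈ 0.3219

By the reflection principle for Brownian motion, P(M_t ≥ a) = 2 · P(B_t ≥ a) for a ≥ 0. Since B_t ~ N(0, t), P(B_t ≥ 3.42) = 1 − Φ(3.42/√t) = 1 − Φ(3.42/√11.92) = 1 − Φ(0.9906). So
  P(M_{11.92} ≥ 3.42) = 2(1 − Φ(0.9906)) ≈ 0.3219.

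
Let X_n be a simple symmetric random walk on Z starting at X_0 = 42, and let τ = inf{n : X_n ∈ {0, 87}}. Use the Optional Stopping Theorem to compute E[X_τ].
E[X_τ] = 42

X_n is a martingale and τ is a bounded-mean stopping time (indeed τ is finite a.s. with bounded expectation since the walk is in a bounded region). By the OST, E[X_τ] = E[X_0] = 42. Equivalently: E[X_τ] = 87 · P(hit 87 first) + 0 · P(hit 0 first) = 87 · (42/87) = 42.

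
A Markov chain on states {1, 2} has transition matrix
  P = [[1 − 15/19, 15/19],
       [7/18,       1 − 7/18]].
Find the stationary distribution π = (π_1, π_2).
π_1 = 133/403, π_2 = 270/403

Solve πP = π with π_1 + π_2 = 1. From πP = π: π_1 · (1 − 15/19) + π_2 · 7/18 = π_1 ⇒ π_2 · 7/18 = π_1 · 15/19 ⇒ π_2/π_1 = (15/19)/(7/18) = 270/133. Together with π_1 + π_2 = 1:
  π_1 = (7/18)/(15/19 + 7/18) = (7/18)/(403/342) = 133/403,
  π_2 = (15/19)/(15/19 + 7/18) = (15/19)/(403/342) = 270/403.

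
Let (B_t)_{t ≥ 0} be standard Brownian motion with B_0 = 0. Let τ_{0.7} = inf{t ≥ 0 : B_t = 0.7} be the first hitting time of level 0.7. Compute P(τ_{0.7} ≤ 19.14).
P(τ_{0.7} ≤ 19.14) = 2(1 − Φ(0.7/√19.14)) = 2(1 − Φ(0.1600)) ≈ 0.8729

By the reflection principle for standard BM, P(τ_b ≤ t) = 2 · P(B_t ≥ b). Since B_t ~ N(0, t), P(B_t ≥ 0.7) = 1 − Φ(0.7/√t) = 1 − Φ(0.7/√19.14) = 1 − Φ(0.1600) ≈ 0.43644. Doubling: P(τ_{0.7} ≤ 19.14) ≈ 2 · 0.43644 = 0.87288 ≈ 0.8729.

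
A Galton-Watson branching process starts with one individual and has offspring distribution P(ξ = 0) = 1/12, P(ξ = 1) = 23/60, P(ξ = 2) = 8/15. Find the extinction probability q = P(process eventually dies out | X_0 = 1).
q = 5/32

The pgf is f(s) = 1/12 + 23/60·s + 8/15·s². The extinction probability q is the smallest fixed point of f in [0, 1]. Setting s = f(s):
  8/15·s² + (23/60 − 1)·s + 1/12 = 0
  8/15·s² − (1/12 + 8/15)·s + 1/12 = 0
which factors as (s − 1)·(8/15·s − 1/12) = 0, giving roots s = 1 and s = (1/12)/(8/15) = 5/32.
Mean offspring μ = 23/60 + 2·8/15 = 29/20 > 1 (supercritical), so q < 1. The extinction probability is the smaller root: q = (1/12)/(8/15) = 5/32.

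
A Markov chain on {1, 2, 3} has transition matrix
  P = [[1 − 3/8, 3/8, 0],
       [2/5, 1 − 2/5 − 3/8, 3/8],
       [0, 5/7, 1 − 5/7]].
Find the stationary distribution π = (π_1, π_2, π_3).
π = (128/311, 120/311, 63/311)

This is a birth-death chain on three states, which satisfies detailed balance: π_1 · P_{12} = π_2 · P_{21} and π_2 · P_{23} = π_3 · P_{32}.
From π_1 · 3/8 = π_2 · 2/5: π_2/π_1 = (3/8)/(2/5) = 15/16.
From π_2 · 3/8 = π_3 · 5/7: π_3/π_2 = (3/8)/(5/7) = 21/40.
Take π_1 proportional to 1; then unnormalized π = (1, 15/16, 63/128). Normalize by dividing by the sum 311/128:
  π = (128/311, 120/311, 63/311).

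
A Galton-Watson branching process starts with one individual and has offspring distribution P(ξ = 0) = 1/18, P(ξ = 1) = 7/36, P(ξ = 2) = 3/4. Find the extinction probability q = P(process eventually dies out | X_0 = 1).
q = 2/27

The pgf is f(s) = 1/18 + 7/36·s + 3/4·s². The extinction probability q is the smallest fixed point of f in [0, 1]. Setting s = f(s):
  3/4·s² + (7/36 − 1)·s + 1/18 = 0
  3/4·s² − (1/18 + 3/4)·s + 1/18 = 0
which factors as (s − 1)·(3/4·s − 1/18) = 0, giving roots s = 1 and s = (1/18)/(3/4) = 2/27.
Mean offspring μ = 7/36 + 2·3/4 = 61/36 > 1 (supercritical), so q < 1. The extinction probability is the smaller root: q = (1/18)/(3/4) = 2/27.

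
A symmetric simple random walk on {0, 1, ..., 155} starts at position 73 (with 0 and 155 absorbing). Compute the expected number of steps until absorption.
E[τ | X_0 = 73] = 5986

Let v_k = E[τ | X_0 = k]. Boundary: v_0 = v_155 = 0. Recurrence: v_k = 1 + (v_{k-1} + v_{k+1})/2 for 1 ≤ k ≤ 154. The particular solution to v_k − (v_{k-1} + v_{k+1})/2 = 1 is v_k = −k^2. Adding homogeneous solution A + B k and matching boundaries gives v_k = k (155 − k). Substituting k = 73: v_73 = 73 · 82 = 5986.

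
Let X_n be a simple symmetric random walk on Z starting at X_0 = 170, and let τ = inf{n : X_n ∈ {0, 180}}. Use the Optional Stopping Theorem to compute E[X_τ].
E[X_τ] = 170

X_n is a martingale and τ is a bounded-mean stopping time (indeed τ is finite a.s. with bounded expectation since the walk is in a bounded region). By the OST, E[X_τ] = E[X_0] = 170. Equivalently: E[X_τ] = 180 · P(hit 180 first) + 0 · P(hit 0 first) = 180 · (170/180) = 170.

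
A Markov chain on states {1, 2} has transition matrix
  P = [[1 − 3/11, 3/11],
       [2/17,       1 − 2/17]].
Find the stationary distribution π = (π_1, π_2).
π_1 = 22/73, π_2 = 51/73

Solve πP = π with π_1 + π_2 = 1. From πP = π: π_1 · (1 − 3/11) + π_2 · 2/17 = π_1 ⇒ π_2 · 2/17 = π_1 · 3/11 ⇒ π_2/π_1 = (3/11)/(2/17) = 51/22. Together with π_1 + π_2 = 1:
  π_1 = (2/17)/(3/11 + 2/17) = (2/17)/(73/187) = 22/73,
  π_2 = (3/11)/(3/11 + 2/17) = (3/11)/(73/187) = 51/73.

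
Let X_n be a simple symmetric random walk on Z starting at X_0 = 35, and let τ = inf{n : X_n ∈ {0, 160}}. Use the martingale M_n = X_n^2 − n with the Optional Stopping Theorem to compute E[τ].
E[τ] = 4375

M_n = X_n^2 − n is a martingale (since E[X_{n+1}^2 | F_n] = X_n^2 + 1). By OST (τ has finite mean in a bounded region), E[M_τ] = E[M_0] = X_0^2 − 0 = 35^2 = 1225. Also E[M_τ] = E[X_τ^2] − E[τ]. The walk exits at 0 or 160, with P(hit 160 first) = 35/160, so E[X_τ^2] = 160^2 · 35/160 + 0 = 5600. Thus E[τ] = E[X_τ^2] − E[M_τ] = 5600 − 1225 = 4375 = 35(160 − 35) = 4375.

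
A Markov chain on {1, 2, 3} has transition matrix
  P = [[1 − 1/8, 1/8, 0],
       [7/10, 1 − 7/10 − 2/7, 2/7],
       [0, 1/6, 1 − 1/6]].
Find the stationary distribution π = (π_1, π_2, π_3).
π = (196/291, 35/291, 20/97)

This is a birth-death chain on three states, which satisfies detailed balance: π_1 · P_{12} = π_2 · P_{21} and π_2 · P_{23} = π_3 · P_{32}.
From π_1 · 1/8 = π_2 · 7/10: π_2/π_1 = (1/8)/(7/10) = 5/28.
From π_2 · 2/7 = π_3 · 1/6: π_3/π_2 = (2/7)/(1/6) = 12/7.
Take π_1 proportional to 1; then unnormalized π = (1, 5/28, 15/49). Normalize by dividing by the sum 291/196:
  π = (196/291, 35/291, 20/97).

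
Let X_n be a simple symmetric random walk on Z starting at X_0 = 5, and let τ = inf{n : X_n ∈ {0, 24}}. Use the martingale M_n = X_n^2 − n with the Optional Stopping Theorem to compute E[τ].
E[τ] = 95

M_n = X_n^2 − n is a martingale (since E[X_{n+1}^2 | F_n] = X_n^2 + 1). By OST (τ has finite mean in a bounded region), E[M_τ] = E[M_0] = X_0^2 − 0 = 5^2 = 25. Also E[M_τ] = E[X_τ^2] − E[τ]. The walk exits at 0 or 24, with P(hit 24 first) = 5/24, so E[X_τ^2] = 24^2 · 5/24 + 0 = 120. Thus E[τ] = E[X_τ^2] − E[M_τ] = 120 − 25 = 95 = 5(24 − 5) = 95.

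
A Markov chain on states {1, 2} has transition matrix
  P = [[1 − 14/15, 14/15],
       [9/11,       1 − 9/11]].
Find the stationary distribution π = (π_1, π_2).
π_1 = 135/289, π_2 = 154/289

Solve πP = π with π_1 + π_2 = 1. From πP = π: π_1 · (1 − 14/15) + π_2 · 9/11 = π_1 ⇒ π_2 · 9/11 = π_1 · 14/15 ⇒ π_2/π_1 = (14/15)/(9/11) = 154/135. Together with π_1 + π_2 = 1:
  π_1 = (9/11)/(14/15 + 9/11) = (9/11)/(289/165) = 135/289,
  π_2 = (14/15)/(14/15 + 9/11) = (14/15)/(289/165) = 154/289.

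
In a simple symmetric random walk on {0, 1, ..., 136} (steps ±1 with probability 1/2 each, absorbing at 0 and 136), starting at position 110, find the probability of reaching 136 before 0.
P(hit 136 before 0) = 110/136 = 55/68

Let u_k = P(hit 136 before 0 | start at k). Then u_0 = 0, u_136 = 1, and u_k = u_{k-1}/2 + u_{k+1}/2 for 1 ≤ k ≤ 135. This harmonic recurrence is solved by u_k = k/136, giving u_110 = 110/136 = 55/68.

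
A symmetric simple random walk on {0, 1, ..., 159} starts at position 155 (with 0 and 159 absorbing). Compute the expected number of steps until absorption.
E[τ | X_0 = 155] = 620

Let v_k = E[τ | X_0 = k]. Boundary: v_0 = v_159 = 0. Recurrence: v_k = 1 + (v_{k-1} + v_{k+1})/2 for 1 ≤ k ≤ 158. The particular solution to v_k − (v_{k-1} + v_{k+1})/2 = 1 is v_k = −k^2. Adding homogeneous solution A + B k and matching boundaries gives v_k = k (159 − k). Substituting k = 155: v_155 = 155 · 4 = 620.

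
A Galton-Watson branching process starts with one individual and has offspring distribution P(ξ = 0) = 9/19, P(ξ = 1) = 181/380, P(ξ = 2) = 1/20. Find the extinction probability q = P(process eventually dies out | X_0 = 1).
q = 1

Mean offspring μ = 0·9/19 + 1·181/380 + 2·1/20 = 219/380 ≤ 1. For μ ≤ 1 with offspring not concentrated at 1, the Galton-Watson process goes extinct almost surely, so q = 1.
(Algebraic check: The pgf is f(s) = 9/19 + 181/380·s + 1/20·s². The extinction probability q is the smallest fixed point of f in [0, 1]. Setting s = f(s):
  1/20·s² + (181/380 − 1)·s + 9/19 = 0
  1/20·s² − (9/19 + 1/20)·s + 9/19 = 0
which factors as (s − 1)·(1/20·s − 9/19) = 0, giving roots s = 1 and s = (9/19)/(1/20) = 180/19. Since 180/19 ≥ 1, the smallest root in [0, 1] is s = 1.)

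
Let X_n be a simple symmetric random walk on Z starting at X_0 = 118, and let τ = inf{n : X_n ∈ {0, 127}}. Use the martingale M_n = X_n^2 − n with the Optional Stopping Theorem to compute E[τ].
E[τ] = 1062

M_n = X_n^2 − n is a martingale (since E[X_{n+1}^2 | F_n] = X_n^2 + 1). By OST (τ has finite mean in a bounded region), E[M_τ] = E[M_0] = X_0^2 − 0 = 118^2 = 13924. Also E[M_τ] = E[X_τ^2] − E[τ]. The walk exits at 0 or 127, with P(hit 127 first) = 118/127, so E[X_τ^2] = 127^2 · 118/127 + 0 = 14986. Thus E[τ] = E[X_τ^2] − E[M_τ] = 14986 − 13924 = 1062 = 118(127 − 118) = 1062.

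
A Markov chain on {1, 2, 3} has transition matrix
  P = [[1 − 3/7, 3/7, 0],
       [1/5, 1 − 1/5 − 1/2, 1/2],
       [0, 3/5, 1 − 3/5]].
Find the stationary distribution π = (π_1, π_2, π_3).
π = (14/69, 10/23, 25/69)

This is a birth-death chain on three states, which satisfies detailed balance: π_1 · P_{12} = π_2 · P_{21} and π_2 · P_{23} = π_3 · P_{32}.
From π_1 · 3/7 = π_2 · 1/5: π_2/π_1 = (3/7)/(1/5) = 15/7.
From π_2 · 1/2 = π_3 · 3/5: π_3/π_2 = (1/2)/(3/5) = 5/6.
Take π_1 proportional to 1; then unnormalized π = (1, 15/7, 25/14). Normalize by dividing by the sum 69/14:
  π = (14/69, 10/23, 25/69).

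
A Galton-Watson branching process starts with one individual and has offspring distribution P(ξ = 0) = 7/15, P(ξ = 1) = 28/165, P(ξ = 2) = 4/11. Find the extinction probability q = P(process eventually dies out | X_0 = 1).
q = 1

Mean offspring μ = 0·7/15 + 1·28/165 + 2·4/11 = 148/165 ≤ 1. For μ ≤ 1 with offspring not concentrated at 1, the Galton-Watson process goes extinct almost surely, so q = 1.
(Algebraic check: The pgf is f(s) = 7/15 + 28/165·s + 4/11·s². The extinction probability q is the smallest fixed point of f in [0, 1]. Setting s = f(s):
  4/11·s² + (28/165 − 1)·s + 7/15 = 0
  4/11·s² − (7/15 + 4/11)·s + 7/15 = 0
which factors as (s − 1)·(4/11·s − 7/15) = 0, giving roots s = 1 and s = (7/15)/(4/11) = 77/60. Since 77/60 ≥ 1, the smallest root in [0, 1] is s = 1.)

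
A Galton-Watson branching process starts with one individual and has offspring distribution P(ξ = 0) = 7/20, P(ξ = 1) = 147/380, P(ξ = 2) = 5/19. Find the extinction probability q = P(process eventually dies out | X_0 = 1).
q = 1

Mean offspring μ = 0·7/20 + 1·147/380 + 2·5/19 = 347/380 ≤ 1. For μ ≤ 1 with offspring not concentrated at 1, the Galton-Watson process goes extinct almost surely, so q = 1.
(Algebraic check: The pgf is f(s) = 7/20 + 147/380·s + 5/19·s². The extinction probability q is the smallest fixed point of f in [0, 1]. Setting s = f(s):
  5/19·s² + (147/380 − 1)·s + 7/20 = 0
  5/19·s² − (7/20 + 5/19)·s + 7/20 = 0
which factors as (s − 1)·(5/19·s − 7/20) = 0, giving roots s = 1 and s = (7/20)/(5/19) = 133/100. Since 133/100 ≥ 1, the smallest root in [0, 1] is s = 1.)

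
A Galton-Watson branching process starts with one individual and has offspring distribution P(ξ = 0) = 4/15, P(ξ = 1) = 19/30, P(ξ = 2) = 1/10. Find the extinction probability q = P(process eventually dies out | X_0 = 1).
q = 1

Mean offspring μ = 0·4/15 + 1·19/30 + 2·1/10 = 5/6 ≤ 1. For μ ≤ 1 with offspring not concentrated at 1, the Galton-Watson process goes extinct almost surely, so q = 1.
(Algebraic check: The pgf is f(s) = 4/15 + 19/30·s + 1/10·s². The extinction probability q is the smallest fixed point of f in [0, 1]. Setting s = f(s):
  1/10·s² + (19/30 − 1)·s + 4/15 = 0
  1/10·s² − (4/15 + 1/10)·s + 4/15 = 0
which factors as (s − 1)·(1/10·s − 4/15) = 0, giving roots s = 1 and s = (4/15)/(1/10) = 8/3. Since 8/3 ≥ 1, the smallest root in [0, 1] is s = 1.)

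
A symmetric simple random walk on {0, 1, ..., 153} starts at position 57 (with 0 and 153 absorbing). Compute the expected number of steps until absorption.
E[τ | X_0 = 57] = 5472

Let v_k = E[τ | X_0 = k]. Boundary: v_0 = v_153 = 0. Recurrence: v_k = 1 + (v_{k-1} + v_{k+1})/2 for 1 ≤ k ≤ 152. The particular solution to v_k − (v_{k-1} + v_{k+1})/2 = 1 is v_k = −k^2. Adding homogeneous solution A + B k and matching boundaries gives v_k = k (153 − k). Substituting k = 57: v_57 = 57 · 96 = 5472.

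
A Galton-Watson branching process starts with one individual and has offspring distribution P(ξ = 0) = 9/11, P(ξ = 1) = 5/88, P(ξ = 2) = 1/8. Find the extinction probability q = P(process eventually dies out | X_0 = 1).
q = 1

Mean offspring μ = 0·9/11 + 1·5/88 + 2·1/8 = 27/88 ≤ 1. For μ ≤ 1 with offspring not concentrated at 1, the Galton-Watson process goes extinct almost surely, so q = 1.
(Algebraic check: The pgf is f(s) = 9/11 + 5/88·s + 1/8·s². The extinction probability q is the smallest fixed point of f in [0, 1]. Setting s = f(s):
  1/8·s² + (5/88 − 1)·s + 9/11 = 0
  1/8·s² − (9/11 + 1/8)·s + 9/11 = 0
which factors as (s − 1)·(1/8·s − 9/11) = 0, giving roots s = 1 and s = (9/11)/(1/8) = 72/11. Since 72/11 ≥ 1, the smallest root in [0, 1] is s = 1.)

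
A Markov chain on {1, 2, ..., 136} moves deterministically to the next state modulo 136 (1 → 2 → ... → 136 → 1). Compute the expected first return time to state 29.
E[T_29 | X_0 = 29] = 136

The chain cycles deterministically, so starting at state 29 it returns in exactly 136 steps. Equivalently, the stationary distribution is uniform π_j = 1/136 for every state j, so by Kac's formula E[T_29] = 1/π_29 = 136.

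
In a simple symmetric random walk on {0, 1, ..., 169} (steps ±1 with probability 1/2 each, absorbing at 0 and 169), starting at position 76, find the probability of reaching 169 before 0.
P(hit 169 before 0) = 76/169

Let u_k = P(hit 169 before 0 | start at k). Then u_0 = 0, u_169 = 1, and u_k = u_{k-1}/2 + u_{k+1}/2 for 1 ≤ k ≤ 168. This harmonic recurrence is solved by u_k = k/169, giving u_76 = 76/169.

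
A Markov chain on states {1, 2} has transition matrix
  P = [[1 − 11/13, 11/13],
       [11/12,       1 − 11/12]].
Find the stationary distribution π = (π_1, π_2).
π_1 = 13/25, π_2 = 12/25

Solve πP = π with π_1 + π_2 = 1. From πP = π: π_1 · (1 − 11/13) + π_2 · 11/12 = π_1 ⇒ π_2 · 11/12 = π_1 · 11/13 ⇒ π_2/π_1 = (11/13)/(11/12) = 12/13. Together with π_1 + π_2 = 1:
  π_1 = (11/12)/(11/13 + 11/12) = (11/12)/(275/156) = 13/25,
  π_2 = (11/13)/(11/13 + 11/12) = (11/13)/(275/156) = 12/25.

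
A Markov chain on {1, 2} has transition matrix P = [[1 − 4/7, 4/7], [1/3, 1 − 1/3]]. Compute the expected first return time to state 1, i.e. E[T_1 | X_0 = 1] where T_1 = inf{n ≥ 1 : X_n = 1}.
E[T_1 | X_0 = 1] = 1/π_1 = 19/7

For an irreducible recurrent Markov chain with stationary distribution π, E[T_i | X_0 = i] = 1/π_i (Kac's formula). Here π_1 = (1/3)/(4/7 + 1/3) = (1/3)/(19/21) = 7/19, so E[T_1 | X_0 = 1] = 1/π_1 = (4/7 + 1/3)/(1/3) = (19/21)/(1/3) = 19/7.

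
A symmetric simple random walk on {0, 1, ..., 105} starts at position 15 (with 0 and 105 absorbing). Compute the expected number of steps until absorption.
E[τ | X_0 = 15] = 1350

Let v_k = E[τ | X_0 = k]. Boundary: v_0 = v_105 = 0. Recurrence: v_k = 1 + (v_{k-1} + v_{k+1})/2 for 1 ≤ k ≤ 104. The particular solution to v_k − (v_{k-1} + v_{k+1})/2 = 1 is v_k = −k^2. Adding homogeneous solution A + B k and matching boundaries gives v_k = k (105 − k). Substituting k = 15: v_15 = 15 · 90 = 1350.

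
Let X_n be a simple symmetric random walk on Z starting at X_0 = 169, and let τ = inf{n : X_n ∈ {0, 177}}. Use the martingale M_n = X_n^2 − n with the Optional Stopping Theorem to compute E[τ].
E[τ] = 1352

M_n = X_n^2 − n is a martingale (since E[X_{n+1}^2 | F_n] = X_n^2 + 1). By OST (τ has finite mean in a bounded region), E[M_τ] = E[M_0] = X_0^2 − 0 = 169^2 = 28561. Also E[M_τ] = E[X_τ^2] − E[τ]. The walk exits at 0 or 177, with P(hit 177 first) = 169/177, so E[X_τ^2] = 177^2 · 169/177 + 0 = 29913. Thus E[τ] = E[X_τ^2] − E[M_τ] = 29913 − 28561 = 1352 = 169(177 − 169) = 1352.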